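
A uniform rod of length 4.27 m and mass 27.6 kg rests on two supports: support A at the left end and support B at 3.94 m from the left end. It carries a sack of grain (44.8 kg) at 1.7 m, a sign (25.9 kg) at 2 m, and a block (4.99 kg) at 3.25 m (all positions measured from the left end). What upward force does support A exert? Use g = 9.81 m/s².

Taking torques about support B:
Beam weight: 27.6 × 9.81 = 270.8 N down at 2.135 m → arm 1.805 m, τ = 270.8 × 1.805 = 488.8 N·m counterclockwise.
Sack of grain: 44.8 × 9.81 = 439.5 N down at 1.7 m → arm 2.24 m, τ = 439.5 × 2.24 = 984.5 N·m counterclockwise.
Sign: 25.9 × 9.81 = 254.1 N down at 2 m → arm 1.94 m, τ = 254.1 × 1.94 = 493 N·m counterclockwise.
Block: 4.99 × 9.81 = 48.95 N down at 3.25 m → arm 0.69 m, τ = 48.95 × 0.69 = 33.78 N·m counterclockwise.
Net load moment about support B = 2000 N·m counterclockwise.
Reaction R at support A is upward at 0 m, arm 3.94 m → moment R × 3.94 clockwise.
Balancing moments: R × 3.94 = 2000, giving R = 508 N.

R_A ≈ 508 N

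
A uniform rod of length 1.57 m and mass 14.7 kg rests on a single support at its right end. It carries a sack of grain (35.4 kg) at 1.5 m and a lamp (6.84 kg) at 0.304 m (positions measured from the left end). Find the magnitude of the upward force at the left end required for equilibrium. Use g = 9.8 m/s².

About the right end:
Beam weight: 14.7 × 9.8 = 144.1 N down at 0.785 m → arm 0.785 m, τ = 144.1 × 0.785 = 113.1 N·m counterclockwise.
Sack of grain: 35.4 × 9.8 = 346.9 N down at 1.5 m → arm 0.07 m, τ = 346.9 × 0.07 = 24.28 N·m counterclockwise.
Lamp: 6.84 × 9.8 = 67.03 N down at 0.304 m → arm 1.266 m, τ = 67.03 × 1.266 = 84.86 N·m counterclockwise.
Net moment of the loads = 222.2 N·m counterclockwise.
The upward force F acts at the left end, arm 1.57 m, giving F × 1.57 clockwise.
Setting net torque to zero: F × 1.57 = 222.2 → F = 222.2 / 1.57 = 142 N.

F ≈ 142 N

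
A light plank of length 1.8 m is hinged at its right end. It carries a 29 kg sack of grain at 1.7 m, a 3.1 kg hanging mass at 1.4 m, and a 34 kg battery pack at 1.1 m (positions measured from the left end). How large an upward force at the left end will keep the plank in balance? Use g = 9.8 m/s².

Sum moments about the right end (the unknown pivot reaction has zero arm there).
Sack of grain: 29 × 9.8 = 284.2 N down at 1.7 m → arm 0.1 m, τ = 284.2 × 0.1 = 28.42 N·m counterclockwise.
Hanging mass: 3.1 × 9.8 = 30.38 N down at 1.4 m → arm 0.4 m, τ = 30.38 × 0.4 = 12.15 N·m counterclockwise.
Battery pack: 34 × 9.8 = 333.2 N down at 1.1 m → arm 0.7 m, τ = 333.2 × 0.7 = 233.2 N·m counterclockwise.
Net moment of the loads = 273.8 N·m counterclockwise.
The upward force F acts at the left end, arm 1.8 m, giving F × 1.8 clockwise.
Balancing moments: F × 1.8 = 273.8, giving F = 273.8 / 1.8 = 152 N.

F ≈ 152 N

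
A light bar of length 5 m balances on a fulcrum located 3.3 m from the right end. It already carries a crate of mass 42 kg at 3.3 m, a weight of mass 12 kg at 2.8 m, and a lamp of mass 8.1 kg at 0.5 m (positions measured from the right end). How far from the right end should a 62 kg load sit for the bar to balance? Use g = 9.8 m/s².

Take moments about the fulcrum (at 3.3 m from the right end).
Crate: acts at the fulcrum, moment arm 0 → no torque.
Weight: 12 × 9.8 = 117.6 N down at 2.8 m → arm 0.5 m, τ = 117.6 × 0.5 = 58.8 N·m clockwise.
Lamp: 8.1 × 9.8 = 79.38 N down at 0.5 m → arm 2.8 m, τ = 79.38 × 2.8 = 222.3 N·m clockwise.
Net moment of existing loads = 281.1 N·m clockwise.
The load weighs 62 × 9.8 = 607.6 N and must supply an equal counterclockwise moment, so its lever arm about the fulcrum is 281.1 / 607.6 = 0.463 m.
That puts it at 3.3 + 0.463 = 3.76 m from the right end.

x ≈ 3.76 m from the right end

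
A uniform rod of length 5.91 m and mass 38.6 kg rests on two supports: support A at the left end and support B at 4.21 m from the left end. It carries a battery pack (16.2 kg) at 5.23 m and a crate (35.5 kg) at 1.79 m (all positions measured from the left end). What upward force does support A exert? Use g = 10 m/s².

Take moments about support B.
Beam weight: 38.6 × 10 = 386 N down at 2.955 m → arm 1.255 m, τ = 386 × 1.255 = 484.4 N·m counterclockwise.
Battery pack: 16.2 × 10 = 162 N down at 5.23 m → arm 1.02 m, τ = 162 × 1.02 = 165.2 N·m clockwise.
Crate: 35.5 × 10 = 355 N down at 1.79 m → arm 2.42 m, τ = 355 × 2.42 = 859.1 N·m counterclockwise.
Net load moment about support B = 1178 N·m counterclockwise.
Reaction R at support A is upward at 0 m, arm 4.21 m → moment R × 4.21 clockwise.
Balancing moments: R × 4.21 = 1178, giving R = 280 N.

R_A ≈ 280 N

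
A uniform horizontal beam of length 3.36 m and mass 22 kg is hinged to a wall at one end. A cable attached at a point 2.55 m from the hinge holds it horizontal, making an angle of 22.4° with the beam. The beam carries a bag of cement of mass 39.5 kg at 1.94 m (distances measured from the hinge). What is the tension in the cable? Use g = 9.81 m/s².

T ≈ 1150 N

Take moments about the hinge.
Beam weight: 22 × 9.81 = 215.8 N down at 1.68 m → arm 1.68 m, τ = 215.8 × 1.68 = 362.5 N·m clockwise.
Bag of cement: 39.5 × 9.81 = 387.5 N down at 1.94 m → arm 1.94 m, τ = 387.5 × 1.94 = 751.8 N·m clockwise.
Total clockwise load moment = 1114 N·m.
The cable tension T acts at 2.55 m; only its component perpendicular to the beam, T sinθ, produces torque. sin 22.4° = 0.3811.
Στ = 0 ⇒ T × 2.55 × 0.3811 = 1114 ⇒ T = 1114 / 0.9718 = 1150 N.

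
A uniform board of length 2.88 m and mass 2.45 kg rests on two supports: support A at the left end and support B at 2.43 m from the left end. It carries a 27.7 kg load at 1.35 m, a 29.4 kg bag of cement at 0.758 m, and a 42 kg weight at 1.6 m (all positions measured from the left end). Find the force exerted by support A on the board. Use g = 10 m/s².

R_A ≈ 479 N

Take moments about support B.
Beam weight: 2.45 × 10 = 24.5 N down at 1.44 m → arm 0.99 m, τ = 24.5 × 0.99 = 24.25 N·m counterclockwise.
Load: 27.7 × 10 = 277 N down at 1.35 m → arm 1.08 m, τ = 277 × 1.08 = 299.2 N·m counterclockwise.
Bag of cement: 29.4 × 10 = 294 N down at 0.758 m → arm 1.672 m, τ = 294 × 1.672 = 491.6 N·m counterclockwise.
Weight: 42 × 10 = 420 N down at 1.6 m → arm 0.83 m, τ = 420 × 0.83 = 348.6 N·m counterclockwise.
Net load moment about support B = 1164 N·m counterclockwise.
Reaction R at support A is upward at 0 m, arm 2.43 m → moment R × 2.43 clockwise.
For rotational equilibrium, R × 2.43 = 1164, so R = 479 N.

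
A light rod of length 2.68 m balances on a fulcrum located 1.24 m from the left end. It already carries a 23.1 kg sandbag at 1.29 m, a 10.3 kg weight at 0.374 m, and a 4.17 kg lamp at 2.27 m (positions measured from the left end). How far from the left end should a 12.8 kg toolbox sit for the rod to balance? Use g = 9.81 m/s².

Sum moments about the fulcrum (at 1.24 m from the left end) (the support reaction has zero arm there).
Sandbag: 23.1 × 9.81 = 226.6 N down at 1.29 m → arm 0.05 m, τ = 226.6 × 0.05 = 11.33 N·m clockwise.
Weight: 10.3 × 9.81 = 101 N down at 0.374 m → arm 0.866 m, τ = 101 × 0.866 = 87.47 N·m counterclockwise.
Lamp: 4.17 × 9.81 = 40.91 N down at 2.27 m → arm 1.03 m, τ = 40.91 × 1.03 = 42.14 N·m clockwise.
Net moment of existing loads = 34 N·m counterclockwise.
The toolbox weighs 12.8 × 9.81 = 125.6 N and must supply an equal clockwise moment, so its lever arm about the fulcrum is 34 / 125.6 = 0.271 m.
That puts it at 1.24 + 0.271 = 1.51 m from the left end.

x ≈ 1.51 m from the left end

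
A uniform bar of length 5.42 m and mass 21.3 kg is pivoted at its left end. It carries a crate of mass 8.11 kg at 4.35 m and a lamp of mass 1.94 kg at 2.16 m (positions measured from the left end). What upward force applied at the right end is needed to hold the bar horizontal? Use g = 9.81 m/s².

F ≈ 176 N

Take moments about the left end.
Beam weight: 21.3 × 9.81 = 209 N down at 2.71 m → arm 2.71 m, τ = 209 × 2.71 = 566.4 N·m clockwise.
Crate: 8.11 × 9.81 = 79.56 N down at 4.35 m → arm 4.35 m, τ = 79.56 × 4.35 = 346.1 N·m clockwise.
Lamp: 1.94 × 9.81 = 19.03 N down at 2.16 m → arm 2.16 m, τ = 19.03 × 2.16 = 41.1 N·m clockwise.
Net moment of the loads = 953.6 N·m clockwise.
The upward force F acts at the right end, arm 5.42 m, giving F × 5.42 counterclockwise.
Setting net torque to zero: F × 5.42 = 953.6 → F = 953.6 / 5.42 = 176 N.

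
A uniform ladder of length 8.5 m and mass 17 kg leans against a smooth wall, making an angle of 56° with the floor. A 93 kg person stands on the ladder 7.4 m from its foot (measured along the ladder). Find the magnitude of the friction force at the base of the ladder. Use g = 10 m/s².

f ≈ 603 N

About the foot of the ladder:
Ladder weight 17×10 = 170 N acts at 4.25 m along the ladder; its horizontal arm is 4.25·cos56° = 2.377 m → τ = 404.1 N·m clockwise.
Person: 93×10 = 930 N at 7.4 m → arm 4.138 m → τ = 3848 N·m clockwise.
Wall normal N acts horizontally at the top; its moment arm is the height L sinθ = 8.5·sin56° = 7.047 m, counterclockwise.
Setting net torque to zero: N × 7.047 = 4252 → N = 603 N.
ΣFx = 0: friction at the foot balances the wall's push, so f = N_wall = 603 N.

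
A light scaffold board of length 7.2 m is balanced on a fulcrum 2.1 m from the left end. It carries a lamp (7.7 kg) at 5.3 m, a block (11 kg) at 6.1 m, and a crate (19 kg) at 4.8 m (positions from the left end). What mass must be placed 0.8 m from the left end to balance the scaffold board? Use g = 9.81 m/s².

m ≈ 92.3 kg

Sum moments about the fulcrum (at 2.1 m from the left end) (the support reaction has zero arm there).
Lamp: 7.7 × 9.81 = 75.54 N down at 5.3 m → arm 3.2 m, τ = 75.54 × 3.2 = 241.7 N·m clockwise.
Block: 11 × 9.81 = 107.9 N down at 6.1 m → arm 4 m, τ = 107.9 × 4 = 431.6 N·m clockwise.
Crate: 19 × 9.81 = 186.4 N down at 4.8 m → arm 2.7 m, τ = 186.4 × 2.7 = 503.3 N·m clockwise.
Net moment of known loads = 1177 N·m clockwise.
An unknown mass m at 0.8 m has arm 1.3 m; its moment is m·g·1.3 counterclockwise.
Setting net torque to zero: m × 9.81 × 1.3 = 1177 → m = 1177 / (9.81 × 1.3) = 92.3 kg.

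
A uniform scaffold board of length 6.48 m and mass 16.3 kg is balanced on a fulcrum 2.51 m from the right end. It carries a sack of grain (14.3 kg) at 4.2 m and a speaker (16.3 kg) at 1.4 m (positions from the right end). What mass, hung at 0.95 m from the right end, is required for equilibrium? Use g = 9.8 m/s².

Sum moments about the fulcrum (at 2.51 m from the right end) (the support reaction has zero arm there).
Beam weight: 16.3 × 9.8 = 159.7 N down at 3.24 m → arm 0.73 m, τ = 159.7 × 0.73 = 116.6 N·m counterclockwise.
Sack of grain: 14.3 × 9.8 = 140.1 N down at 4.2 m → arm 1.69 m, τ = 140.1 × 1.69 = 236.8 N·m counterclockwise.
Speaker: 16.3 × 9.8 = 159.7 N down at 1.4 m → arm 1.11 m, τ = 159.7 × 1.11 = 177.3 N·m clockwise.
Net moment of known loads = 176.1 N·m counterclockwise.
An unknown mass m at 0.95 m has arm 1.56 m; its moment is m·g·1.56 clockwise.
For rotational equilibrium, m × 9.8 × 1.56 = 176.1, so m = 176.1 / (9.8 × 1.56) = 11.5 kg.

m ≈ 11.5 kg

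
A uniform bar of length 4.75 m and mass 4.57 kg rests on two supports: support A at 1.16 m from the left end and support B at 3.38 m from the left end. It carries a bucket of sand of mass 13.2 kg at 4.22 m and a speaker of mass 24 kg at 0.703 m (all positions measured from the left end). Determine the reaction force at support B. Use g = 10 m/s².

R_B ≈ 158 N

Take moments about support A.
Beam weight: 4.57 × 10 = 45.7 N down at 2.375 m → arm 1.215 m, τ = 45.7 × 1.215 = 55.53 N·m clockwise.
Bucket of sand: 13.2 × 10 = 132 N down at 4.22 m → arm 3.06 m, τ = 132 × 3.06 = 403.9 N·m clockwise.
Speaker: 24 × 10 = 240 N down at 0.703 m → arm 0.457 m, τ = 240 × 0.457 = 109.7 N·m counterclockwise.
Net load moment about support A = 349.7 N·m clockwise.
Reaction R at support B is upward at 3.38 m, arm 2.22 m → moment R × 2.22 counterclockwise.
For rotational equilibrium, R × 2.22 = 349.7, so R = 158 N.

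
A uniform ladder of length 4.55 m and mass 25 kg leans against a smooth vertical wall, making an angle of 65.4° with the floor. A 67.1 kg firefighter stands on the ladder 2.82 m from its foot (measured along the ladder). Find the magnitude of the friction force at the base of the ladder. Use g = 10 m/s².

About the foot of the ladder:
Ladder weight 25×10 = 250 N acts at 2.275 m along the ladder; its horizontal arm is 2.275·cos65.4° = 0.947 m → τ = 236.8 N·m clockwise.
Firefighter: 67.1×10 = 671 N at 2.82 m → arm 1.174 m → τ = 787.8 N·m clockwise.
Wall normal N acts horizontally at the top; its moment arm is the height L sinθ = 4.55·sin65.4° = 4.137 m, counterclockwise.
Setting net torque to zero: N × 4.137 = 1025 → N = 248 N.
ΣFx = 0: friction at the foot balances the wall's push, so f = N_wall = 248 N.

f ≈ 248 N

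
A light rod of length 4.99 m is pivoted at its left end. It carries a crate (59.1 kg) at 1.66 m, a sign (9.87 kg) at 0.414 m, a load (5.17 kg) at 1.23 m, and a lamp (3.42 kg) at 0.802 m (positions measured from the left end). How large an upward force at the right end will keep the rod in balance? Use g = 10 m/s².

About the left end:
Crate: 59.1 × 10 = 591 N down at 1.66 m → arm 1.66 m, τ = 591 × 1.66 = 981.1 N·m clockwise.
Sign: 9.87 × 10 = 98.7 N down at 0.414 m → arm 0.414 m, τ = 98.7 × 0.414 = 40.86 N·m clockwise.
Load: 5.17 × 10 = 51.7 N down at 1.23 m → arm 1.23 m, τ = 51.7 × 1.23 = 63.59 N·m clockwise.
Lamp: 3.42 × 10 = 34.2 N down at 0.802 m → arm 0.802 m, τ = 34.2 × 0.802 = 27.43 N·m clockwise.
Net moment of the loads = 1113 N·m clockwise.
The upward force F acts at the right end, arm 4.99 m, giving F × 4.99 counterclockwise.
Setting net torque to zero: F × 4.99 = 1113 → F = 1113 / 4.99 = 223 N.

F ≈ 223 N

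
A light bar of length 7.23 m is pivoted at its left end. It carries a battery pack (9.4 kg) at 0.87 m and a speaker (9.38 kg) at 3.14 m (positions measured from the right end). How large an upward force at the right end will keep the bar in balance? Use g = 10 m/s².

Taking torques about the left end:
Battery pack: 9.4 × 10 = 94 N down at 0.87 m → arm 6.36 m, τ = 94 × 6.36 = 597.8 N·m clockwise.
Speaker: 9.38 × 10 = 93.8 N down at 3.14 m → arm 4.09 m, τ = 93.8 × 4.09 = 383.6 N·m clockwise.
Net moment of the loads = 981.4 N·m clockwise.
The upward force F acts at the right end, arm 7.23 m, giving F × 7.23 counterclockwise.
For rotational equilibrium, F × 7.23 = 981.4, so F = 981.4 / 7.23 = 136 N.

F ≈ 136 N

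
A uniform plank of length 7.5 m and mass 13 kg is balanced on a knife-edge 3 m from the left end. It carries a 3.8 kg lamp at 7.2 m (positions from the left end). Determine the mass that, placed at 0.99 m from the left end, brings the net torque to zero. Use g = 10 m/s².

Take moments about the knife-edge (at 3 m from the left end).
Beam weight: 13 × 10 = 130 N down at 3.75 m → arm 0.75 m, τ = 130 × 0.75 = 97.5 N·m clockwise.
Lamp: 3.8 × 10 = 38 N down at 7.2 m → arm 4.2 m, τ = 38 × 4.2 = 159.6 N·m clockwise.
Net moment of known loads = 257.1 N·m clockwise.
An unknown mass m at 0.99 m has arm 2.01 m; its moment is m·g·2.01 counterclockwise.
Στ = 0 ⇒ m × 10 × 2.01 = 257.1 ⇒ m = 257.1 / (10 × 2.01) = 12.8 kg.

m ≈ 12.8 kg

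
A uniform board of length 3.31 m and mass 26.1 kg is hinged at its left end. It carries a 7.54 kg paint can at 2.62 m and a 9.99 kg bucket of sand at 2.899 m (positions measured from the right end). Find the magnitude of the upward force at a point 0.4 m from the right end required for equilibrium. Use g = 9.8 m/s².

Sum moments about the left end (the unknown pivot reaction has zero arm there).
Beam weight: 26.1 × 9.8 = 255.8 N down at 1.655 m → arm 1.655 m, τ = 255.8 × 1.655 = 423.3 N·m clockwise.
Paint can: 7.54 × 9.8 = 73.89 N down at 2.62 m → arm 0.69 m, τ = 73.89 × 0.69 = 50.98 N·m clockwise.
Bucket of sand: 9.99 × 9.8 = 97.9 N down at 2.899 m → arm 0.411 m, τ = 97.9 × 0.411 = 40.24 N·m clockwise.
Net moment of the loads = 514.5 N·m clockwise.
The upward force F acts at a point 0.4 m from the right end, arm 2.91 m, giving F × 2.91 counterclockwise.
Balancing moments: F × 2.91 = 514.5, giving F = 514.5 / 2.91 = 177 N.

F ≈ 177 N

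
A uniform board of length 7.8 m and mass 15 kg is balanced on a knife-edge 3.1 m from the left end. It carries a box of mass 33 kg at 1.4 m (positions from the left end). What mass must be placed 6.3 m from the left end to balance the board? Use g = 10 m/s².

Choose the knife-edge (at 3.1 m from the left end) as the axis so the support reaction has zero arm there.
Beam weight: 15 × 10 = 150 N down at 3.9 m → arm 0.8 m, τ = 150 × 0.8 = 120 N·m clockwise.
Box: 33 × 10 = 330 N down at 1.4 m → arm 1.7 m, τ = 330 × 1.7 = 561 N·m counterclockwise.
Net moment of known loads = 441 N·m counterclockwise.
An unknown mass m at 6.3 m has arm 3.2 m; its moment is m·g·3.2 clockwise.
Balancing moments: m × 10 × 3.2 = 441, giving m = 441 / (10 × 3.2) = 13.8 kg.

m ≈ 13.8 kg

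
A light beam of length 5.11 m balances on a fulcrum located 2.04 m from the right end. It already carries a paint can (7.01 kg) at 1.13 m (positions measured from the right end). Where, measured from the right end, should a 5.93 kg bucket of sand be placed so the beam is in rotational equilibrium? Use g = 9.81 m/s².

x ≈ 3.12 m from the right end

Take moments about the fulcrum (at 2.04 m from the right end).
Paint can: 7.01 × 9.81 = 68.77 N down at 1.13 m → arm 0.91 m, τ = 68.77 × 0.91 = 62.58 N·m clockwise.
Net moment of existing loads = 62.58 N·m clockwise.
The bucket of sand weighs 5.93 × 9.81 = 58.17 N and must supply an equal counterclockwise moment, so its lever arm about the fulcrum is 62.58 / 58.17 = 1.08 m.
That puts it at 2.04 + 1.08 = 3.12 m from the right end.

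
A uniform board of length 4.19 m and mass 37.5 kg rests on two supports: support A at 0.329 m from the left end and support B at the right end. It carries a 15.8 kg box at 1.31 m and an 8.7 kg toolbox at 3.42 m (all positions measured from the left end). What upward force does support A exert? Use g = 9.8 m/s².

Taking torques about support B:
Beam weight: 37.5 × 9.8 = 367.5 N down at 2.095 m → arm 2.095 m, τ = 367.5 × 2.095 = 769.9 N·m counterclockwise.
Box: 15.8 × 9.8 = 154.8 N down at 1.31 m → arm 2.88 m, τ = 154.8 × 2.88 = 445.8 N·m counterclockwise.
Toolbox: 8.7 × 9.8 = 85.26 N down at 3.42 m → arm 0.77 m, τ = 85.26 × 0.77 = 65.65 N·m counterclockwise.
Net load moment about support B = 1281 N·m counterclockwise.
Reaction R at support A is upward at 0.329 m, arm 3.861 m → moment R × 3.861 clockwise.
Balancing moments: R × 3.861 = 1281, giving R = 332 N.

R_A ≈ 332 N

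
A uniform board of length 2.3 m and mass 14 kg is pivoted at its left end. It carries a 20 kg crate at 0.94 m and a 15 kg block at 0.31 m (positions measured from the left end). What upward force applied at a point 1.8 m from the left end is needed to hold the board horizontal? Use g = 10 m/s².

F ≈ 220 N

Take moments about the left end.
Beam weight: 14 × 10 = 140 N down at 1.15 m → arm 1.15 m, τ = 140 × 1.15 = 161 N·m clockwise.
Crate: 20 × 10 = 200 N down at 0.94 m → arm 0.94 m, τ = 200 × 0.94 = 188 N·m clockwise.
Block: 15 × 10 = 150 N down at 0.31 m → arm 0.31 m, τ = 150 × 0.31 = 46.5 N·m clockwise.
Net moment of the loads = 395.5 N·m clockwise.
The upward force F acts at a point 1.8 m from the left end, arm 1.8 m, giving F × 1.8 counterclockwise.
Setting net torque to zero: F × 1.8 = 395.5 → F = 395.5 / 1.8 = 220 N.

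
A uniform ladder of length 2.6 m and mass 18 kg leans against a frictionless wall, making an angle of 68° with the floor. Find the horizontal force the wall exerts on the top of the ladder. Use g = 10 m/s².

N_wall ≈ 36.4 N

Take moments about the foot of the ladder.
Ladder weight 18×10 = 180 N acts at 1.3 m along the ladder; its horizontal arm is 1.3·cos68° = 0.487 m → τ = 87.66 N·m clockwise.
Wall normal N acts horizontally at the top; its moment arm is the height L sinθ = 2.6·sin68° = 2.411 m, counterclockwise.
Setting net torque to zero: N × 2.411 = 87.66 → N = 36.4 N.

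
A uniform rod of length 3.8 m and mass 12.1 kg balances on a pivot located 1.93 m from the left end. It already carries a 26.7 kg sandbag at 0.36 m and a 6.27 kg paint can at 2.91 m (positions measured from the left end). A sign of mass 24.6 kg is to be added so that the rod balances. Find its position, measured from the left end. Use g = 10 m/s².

Choose the pivot (at 1.93 m from the left end) as the axis so the support reaction has zero arm there.
Beam weight: 12.1 × 10 = 121 N down at 1.9 m → arm 0.03 m, τ = 121 × 0.03 = 3.63 N·m counterclockwise.
Sandbag: 26.7 × 10 = 267 N down at 0.36 m → arm 1.57 m, τ = 267 × 1.57 = 419.2 N·m counterclockwise.
Paint can: 6.27 × 10 = 62.7 N down at 2.91 m → arm 0.98 m, τ = 62.7 × 0.98 = 61.45 N·m clockwise.
Net moment of existing loads = 361.4 N·m counterclockwise.
The sign weighs 24.6 × 10 = 246 N and must supply an equal clockwise moment, so its lever arm about the pivot is 361.4 / 246 = 1.47 m.
That puts it at 1.93 + 1.47 = 3.4 m from the left end.

x ≈ 3.4 m from the left end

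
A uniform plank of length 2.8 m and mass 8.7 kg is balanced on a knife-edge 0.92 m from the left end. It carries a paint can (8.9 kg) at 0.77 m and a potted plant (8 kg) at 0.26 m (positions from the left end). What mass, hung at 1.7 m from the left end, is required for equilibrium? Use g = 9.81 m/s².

Take moments about the knife-edge (at 0.92 m from the left end).
Beam weight: 8.7 × 9.81 = 85.35 N down at 1.4 m → arm 0.48 m, τ = 85.35 × 0.48 = 40.97 N·m clockwise.
Paint can: 8.9 × 9.81 = 87.31 N down at 0.77 m → arm 0.15 m, τ = 87.31 × 0.15 = 13.1 N·m counterclockwise.
Potted plant: 8 × 9.81 = 78.48 N down at 0.26 m → arm 0.66 m, τ = 78.48 × 0.66 = 51.8 N·m counterclockwise.
Net moment of known loads = 23.93 N·m counterclockwise.
An unknown mass m at 1.7 m has arm 0.78 m; its moment is m·g·0.78 clockwise.
Balancing moments: m × 9.81 × 0.78 = 23.93, giving m = 23.93 / (9.81 × 0.78) = 3.13 kg.

m ≈ 3.13 kg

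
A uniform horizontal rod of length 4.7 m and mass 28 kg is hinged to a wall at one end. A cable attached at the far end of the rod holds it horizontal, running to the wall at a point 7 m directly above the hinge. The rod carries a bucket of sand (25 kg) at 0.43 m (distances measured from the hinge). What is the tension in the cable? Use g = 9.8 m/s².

Take moments about the hinge.
Beam weight: 28 × 9.8 = 274.4 N down at 2.35 m → arm 2.35 m, τ = 274.4 × 2.35 = 644.8 N·m clockwise.
Bucket of sand: 25 × 9.8 = 245 N down at 0.43 m → arm 0.43 m, τ = 245 × 0.43 = 105.3 N·m clockwise.
Total clockwise load moment = 750.1 N·m.
The cable tension T acts at 4.7 m; only its component perpendicular to the rod, T sinθ, produces torque. sinθ = h/√(h²+d²) = 7/√(7²+4.7²) = 0.8302.
Balancing moments: T × 4.7 × 0.8302 = 750.1, giving T = 750.1 / 3.902 = 192 N.

T ≈ 192 N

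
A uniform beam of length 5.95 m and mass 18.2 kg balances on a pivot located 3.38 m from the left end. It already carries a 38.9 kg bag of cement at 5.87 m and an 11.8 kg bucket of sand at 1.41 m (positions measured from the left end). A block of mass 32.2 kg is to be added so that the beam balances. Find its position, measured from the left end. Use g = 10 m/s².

Taking torques about the pivot (at 3.38 m from the left end):
Beam weight: 18.2 × 10 = 182 N down at 2.975 m → arm 0.405 m, τ = 182 × 0.405 = 73.71 N·m counterclockwise.
Bag of cement: 38.9 × 10 = 389 N down at 5.87 m → arm 2.49 m, τ = 389 × 2.49 = 968.6 N·m clockwise.
Bucket of sand: 11.8 × 10 = 118 N down at 1.41 m → arm 1.97 m, τ = 118 × 1.97 = 232.5 N·m counterclockwise.
Net moment of existing loads = 662.4 N·m clockwise.
The block weighs 32.2 × 10 = 322 N and must supply an equal counterclockwise moment, so its lever arm about the pivot is 662.4 / 322 = 2.06 m.
That puts it at 3.38 − 2.06 = 1.32 m from the left end.

x ≈ 1.32 m from the left end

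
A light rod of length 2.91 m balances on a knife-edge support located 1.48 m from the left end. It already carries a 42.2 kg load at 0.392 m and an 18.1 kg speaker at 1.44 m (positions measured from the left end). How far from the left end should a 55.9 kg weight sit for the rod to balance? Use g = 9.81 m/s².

x ≈ 2.31 m from the left end

Choose the knife-edge support (at 1.48 m from the left end) as the axis so the support reaction has zero arm there.
Load: 42.2 × 9.81 = 414 N down at 0.392 m → arm 1.088 m, τ = 414 × 1.088 = 450.4 N·m counterclockwise.
Speaker: 18.1 × 9.81 = 177.6 N down at 1.44 m → arm 0.04 m, τ = 177.6 × 0.04 = 7.104 N·m counterclockwise.
Net moment of existing loads = 457.5 N·m counterclockwise.
The weight weighs 55.9 × 9.81 = 548.4 N and must supply an equal clockwise moment, so its lever arm about the knife-edge support is 457.5 / 548.4 = 0.834 m.
That puts it at 1.48 + 0.834 = 2.31 m from the left end.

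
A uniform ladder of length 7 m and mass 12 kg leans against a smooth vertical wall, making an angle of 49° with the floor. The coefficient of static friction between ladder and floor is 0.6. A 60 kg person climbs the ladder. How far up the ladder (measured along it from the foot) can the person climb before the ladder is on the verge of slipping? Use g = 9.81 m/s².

d ≈ 5.1 m

Sum moments about the foot of the ladder (the floor normal and friction both act there and drop out).
Ladder weight 12×9.81 = 117.7 N acts at 3.5 m along the ladder; its horizontal arm is 3.5·cos49° = 2.296 m → τ = 270.2 N·m clockwise.
Person weight 60×9.81 = 588.6 N at distance d → arm d·cos49° → τ = 588.6·d·0.6561 clockwise.
Wall normal N at the top has arm L sinθ = 5.283 m counterclockwise, so Στ = 0 gives N·5.283 = 270.2 + 386.2·d.
ΣFy = 0 ⇒ N_floor = 706.3 N, so the maximum friction is μ_s·N_floor = 0.6×706.3 = 423.8 N. ΣFx = 0 ⇒ N_wall = f, so at the slipping point N = 423.8 N.
Substituting: 423.8×5.283 = 270.2 + 386.2·d ⇒ d = (2239 − 270.2) / 386.2 = 5.1 m.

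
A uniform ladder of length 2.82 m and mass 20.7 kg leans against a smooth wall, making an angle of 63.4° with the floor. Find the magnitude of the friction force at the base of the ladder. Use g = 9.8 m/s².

About the foot of the ladder:
Ladder weight 20.7×9.8 = 202.9 N acts at 1.41 m along the ladder; its horizontal arm is 1.41·cos63.4° = 0.6313 m → τ = 128.1 N·m clockwise.
Wall normal N acts horizontally at the top; its moment arm is the height L sinθ = 2.82·sin63.4° = 2.522 m, counterclockwise.
Setting net torque to zero: N × 2.522 = 128.1 → N = 50.8 N.
ΣFx = 0: friction at the foot balances the wall's push, so f = N_wall = 50.8 N.

f ≈ 50.8 N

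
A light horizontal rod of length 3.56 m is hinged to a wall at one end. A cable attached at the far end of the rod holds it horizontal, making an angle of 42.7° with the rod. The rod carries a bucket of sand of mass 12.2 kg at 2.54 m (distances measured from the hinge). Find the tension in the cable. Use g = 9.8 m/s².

T ≈ 126 N

Choose the hinge as the axis so the unknown hinge reaction has zero arm there.
Bucket of sand: 12.2 × 9.8 = 119.6 N down at 2.54 m → arm 2.54 m, τ = 119.6 × 2.54 = 303.8 N·m clockwise.
Total clockwise load moment = 303.8 N·m.
The cable tension T acts at 3.56 m; only its component perpendicular to the rod, T sinθ, produces torque. sin 42.7° = 0.6782.
For rotational equilibrium, T × 3.56 × 0.6782 = 303.8, so T = 303.8 / 2.414 = 126 N.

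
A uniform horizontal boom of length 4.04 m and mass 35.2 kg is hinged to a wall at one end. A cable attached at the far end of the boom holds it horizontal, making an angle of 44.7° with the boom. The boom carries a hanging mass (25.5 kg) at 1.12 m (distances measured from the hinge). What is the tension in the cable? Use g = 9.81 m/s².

Choose the hinge as the axis so the unknown hinge reaction has zero arm there.
Beam weight: 35.2 × 9.81 = 345.3 N down at 2.02 m → arm 2.02 m, τ = 345.3 × 2.02 = 697.5 N·m clockwise.
Hanging mass: 25.5 × 9.81 = 250.2 N down at 1.12 m → arm 1.12 m, τ = 250.2 × 1.12 = 280.2 N·m clockwise.
Total clockwise load moment = 977.7 N·m.
The cable tension T acts at 4.04 m; only its component perpendicular to the boom, T sinθ, produces torque. sin 44.7° = 0.7034.
For rotational equilibrium, T × 4.04 × 0.7034 = 977.7, so T = 977.7 / 2.842 = 344 N.

T ≈ 344 N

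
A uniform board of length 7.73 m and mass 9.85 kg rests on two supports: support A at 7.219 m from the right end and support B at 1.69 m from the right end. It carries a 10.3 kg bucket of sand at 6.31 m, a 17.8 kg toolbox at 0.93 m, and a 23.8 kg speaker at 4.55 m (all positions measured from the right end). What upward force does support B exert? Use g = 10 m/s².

Take moments about support A.
Beam weight: 9.85 × 10 = 98.5 N down at 3.865 m → arm 3.354 m, τ = 98.5 × 3.354 = 330.4 N·m clockwise.
Bucket of sand: 10.3 × 10 = 103 N down at 6.31 m → arm 0.909 m, τ = 103 × 0.909 = 93.63 N·m clockwise.
Toolbox: 17.8 × 10 = 178 N down at 0.93 m → arm 6.289 m, τ = 178 × 6.289 = 1119 N·m clockwise.
Speaker: 23.8 × 10 = 238 N down at 4.55 m → arm 2.669 m, τ = 238 × 2.669 = 635.2 N·m clockwise.
Net load moment about support A = 2178 N·m clockwise.
Reaction R at support B is upward at 1.69 m, arm 5.529 m → moment R × 5.529 counterclockwise.
Balancing moments: R × 5.529 = 2178, giving R = 394 N.

R_B ≈ 394 N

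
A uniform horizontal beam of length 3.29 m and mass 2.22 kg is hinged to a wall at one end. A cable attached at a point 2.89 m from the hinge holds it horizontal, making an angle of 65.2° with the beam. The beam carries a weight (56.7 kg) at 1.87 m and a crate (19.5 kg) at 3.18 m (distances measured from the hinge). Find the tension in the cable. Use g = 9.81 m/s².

T ≈ 642 N

Sum moments about the hinge (the unknown hinge reaction has zero arm there).
Beam weight: 2.22 × 9.81 = 21.78 N down at 1.645 m → arm 1.645 m, τ = 21.78 × 1.645 = 35.83 N·m clockwise.
Weight: 56.7 × 9.81 = 556.2 N down at 1.87 m → arm 1.87 m, τ = 556.2 × 1.87 = 1040 N·m clockwise.
Crate: 19.5 × 9.81 = 191.3 N down at 3.18 m → arm 3.18 m, τ = 191.3 × 3.18 = 608.3 N·m clockwise.
Total clockwise load moment = 1684 N·m.
The cable tension T acts at 2.89 m; only its component perpendicular to the beam, T sinθ, produces torque. sin 65.2° = 0.9078.
Balancing moments: T × 2.89 × 0.9078 = 1684, giving T = 1684 / 2.624 = 642 N.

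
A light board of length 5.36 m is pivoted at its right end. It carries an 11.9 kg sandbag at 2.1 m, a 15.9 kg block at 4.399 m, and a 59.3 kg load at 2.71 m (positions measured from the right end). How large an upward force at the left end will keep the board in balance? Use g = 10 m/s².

F ≈ 477 N

About the right end:
Sandbag: 11.9 × 10 = 119 N down at 2.1 m → arm 2.1 m, τ = 119 × 2.1 = 249.9 N·m counterclockwise.
Block: 15.9 × 10 = 159 N down at 4.399 m → arm 4.399 m, τ = 159 × 4.399 = 699.4 N·m counterclockwise.
Load: 59.3 × 10 = 593 N down at 2.71 m → arm 2.71 m, τ = 593 × 2.71 = 1607 N·m counterclockwise.
Net moment of the loads = 2556 N·m counterclockwise.
The upward force F acts at the left end, arm 5.36 m, giving F × 5.36 clockwise.
Setting net torque to zero: F × 5.36 = 2556 → F = 2556 / 5.36 = 477 N.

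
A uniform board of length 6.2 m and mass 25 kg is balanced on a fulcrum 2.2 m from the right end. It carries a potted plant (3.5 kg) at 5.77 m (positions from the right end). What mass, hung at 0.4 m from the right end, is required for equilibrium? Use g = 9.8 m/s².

Taking torques about the fulcrum (at 2.2 m from the right end):
Beam weight: 25 × 9.8 = 245 N down at 3.1 m → arm 0.9 m, τ = 245 × 0.9 = 220.5 N·m counterclockwise.
Potted plant: 3.5 × 9.8 = 34.3 N down at 5.77 m → arm 3.57 m, τ = 34.3 × 3.57 = 122.5 N·m counterclockwise.
Net moment of known loads = 343 N·m counterclockwise.
An unknown mass m at 0.4 m has arm 1.8 m; its moment is m·g·1.8 clockwise.
For rotational equilibrium, m × 9.8 × 1.8 = 343, so m = 343 / (9.8 × 1.8) = 19.4 kg.

m ≈ 19.4 kg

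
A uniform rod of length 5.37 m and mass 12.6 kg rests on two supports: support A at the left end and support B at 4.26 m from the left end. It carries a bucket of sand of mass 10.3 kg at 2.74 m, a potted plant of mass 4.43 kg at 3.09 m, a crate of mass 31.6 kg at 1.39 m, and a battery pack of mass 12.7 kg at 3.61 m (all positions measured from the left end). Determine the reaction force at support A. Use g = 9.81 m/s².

R_A ≈ 322 N

About support B:
Beam weight: 12.6 × 9.81 = 123.6 N down at 2.685 m → arm 1.575 m, τ = 123.6 × 1.575 = 194.7 N·m counterclockwise.
Bucket of sand: 10.3 × 9.81 = 101 N down at 2.74 m → arm 1.52 m, τ = 101 × 1.52 = 153.5 N·m counterclockwise.
Potted plant: 4.43 × 9.81 = 43.46 N down at 3.09 m → arm 1.17 m, τ = 43.46 × 1.17 = 50.85 N·m counterclockwise.
Crate: 31.6 × 9.81 = 310 N down at 1.39 m → arm 2.87 m, τ = 310 × 2.87 = 889.7 N·m counterclockwise.
Battery pack: 12.7 × 9.81 = 124.6 N down at 3.61 m → arm 0.65 m, τ = 124.6 × 0.65 = 80.99 N·m counterclockwise.
Net load moment about support B = 1370 N·m counterclockwise.
Reaction R at support A is upward at 0 m, arm 4.26 m → moment R × 4.26 clockwise.
For rotational equilibrium, R × 4.26 = 1370, so R = 322 N.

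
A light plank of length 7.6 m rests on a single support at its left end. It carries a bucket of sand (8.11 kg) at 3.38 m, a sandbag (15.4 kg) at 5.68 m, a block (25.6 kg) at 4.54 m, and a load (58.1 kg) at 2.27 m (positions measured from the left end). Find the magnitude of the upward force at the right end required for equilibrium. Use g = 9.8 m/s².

F ≈ 468 N

About the left end:
Bucket of sand: 8.11 × 9.8 = 79.48 N down at 3.38 m → arm 3.38 m, τ = 79.48 × 3.38 = 268.6 N·m clockwise.
Sandbag: 15.4 × 9.8 = 150.9 N down at 5.68 m → arm 5.68 m, τ = 150.9 × 5.68 = 857.1 N·m clockwise.
Block: 25.6 × 9.8 = 250.9 N down at 4.54 m → arm 4.54 m, τ = 250.9 × 4.54 = 1139 N·m clockwise.
Load: 58.1 × 9.8 = 569.4 N down at 2.27 m → arm 2.27 m, τ = 569.4 × 2.27 = 1293 N·m clockwise.
Net moment of the loads = 3558 N·m clockwise.
The upward force F acts at the right end, arm 7.6 m, giving F × 7.6 counterclockwise.
Στ = 0 ⇒ F × 7.6 = 3558 ⇒ F = 3558 / 7.6 = 468 N.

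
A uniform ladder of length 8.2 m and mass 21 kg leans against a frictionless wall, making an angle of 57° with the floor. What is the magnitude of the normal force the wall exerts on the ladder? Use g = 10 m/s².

N_wall ≈ 68.2 N

Choose the foot of the ladder as the axis so the floor normal and friction both act there and drop out.
Ladder weight 21×10 = 210 N acts at 4.1 m along the ladder; its horizontal arm is 4.1·cos57° = 2.233 m → τ = 468.9 N·m clockwise.
Wall normal N acts horizontally at the top; its moment arm is the height L sinθ = 8.2·sin57° = 6.877 m, counterclockwise.
For rotational equilibrium, N × 6.877 = 468.9, so N = 68.2 N.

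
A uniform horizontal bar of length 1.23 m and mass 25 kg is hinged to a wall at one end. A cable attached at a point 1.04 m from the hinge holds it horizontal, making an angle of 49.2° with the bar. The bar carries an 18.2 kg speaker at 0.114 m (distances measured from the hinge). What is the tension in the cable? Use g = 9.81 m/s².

T ≈ 217 N

Choose the hinge as the axis so the unknown hinge reaction has zero arm there.
Beam weight: 25 × 9.81 = 245.2 N down at 0.615 m → arm 0.615 m, τ = 245.2 × 0.615 = 150.8 N·m clockwise.
Speaker: 18.2 × 9.81 = 178.5 N down at 0.114 m → arm 0.114 m, τ = 178.5 × 0.114 = 20.35 N·m clockwise.
Total clockwise load moment = 171.2 N·m.
The cable tension T acts at 1.04 m; only its component perpendicular to the bar, T sinθ, produces torque. sin 49.2° = 0.757.
Balancing moments: T × 1.04 × 0.757 = 171.2, giving T = 171.2 / 0.7873 = 217 N.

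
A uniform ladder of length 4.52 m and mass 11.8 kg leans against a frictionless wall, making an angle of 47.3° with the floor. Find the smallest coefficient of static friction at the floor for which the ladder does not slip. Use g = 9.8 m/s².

μ_min ≈ 0.461

Sum moments about the foot of the ladder (the floor normal and friction both act there and drop out).
Ladder weight 11.8×9.8 = 115.6 N acts at 2.26 m along the ladder; its horizontal arm is 2.26·cos47.3° = 1.533 m → τ = 177.2 N·m clockwise.
Wall normal N acts horizontally at the top; its moment arm is the height L sinθ = 4.52·sin47.3° = 3.322 m, counterclockwise.
Balancing moments: N × 3.322 = 177.2, giving N = 53.34 N.
ΣFx = 0 ⇒ f = N_wall = 53.34 N. ΣFy = 0 ⇒ N_floor = 115.6 N.
μ_min = f / N_floor = 53.34 / 115.6 = 0.461.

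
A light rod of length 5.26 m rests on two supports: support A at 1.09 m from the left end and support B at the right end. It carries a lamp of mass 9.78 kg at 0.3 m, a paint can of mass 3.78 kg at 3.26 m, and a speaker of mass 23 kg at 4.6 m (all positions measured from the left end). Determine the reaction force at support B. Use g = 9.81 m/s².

R_B ≈ 191 N

Taking torques about support A:
Lamp: 9.78 × 9.81 = 95.94 N down at 0.3 m → arm 0.79 m, τ = 95.94 × 0.79 = 75.79 N·m counterclockwise.
Paint can: 3.78 × 9.81 = 37.08 N down at 3.26 m → arm 2.17 m, τ = 37.08 × 2.17 = 80.46 N·m clockwise.
Speaker: 23 × 9.81 = 225.6 N down at 4.6 m → arm 3.51 m, τ = 225.6 × 3.51 = 791.9 N·m clockwise.
Net load moment about support A = 796.6 N·m clockwise.
Reaction R at support B is upward at 5.26 m, arm 4.17 m → moment R × 4.17 counterclockwise.
Balancing moments: R × 4.17 = 796.6, giving R = 191 N.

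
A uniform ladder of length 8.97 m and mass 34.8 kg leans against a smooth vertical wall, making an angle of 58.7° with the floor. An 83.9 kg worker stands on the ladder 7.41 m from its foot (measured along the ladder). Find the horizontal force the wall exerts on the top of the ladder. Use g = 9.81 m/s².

Sum moments about the foot of the ladder (the floor normal and friction both act there and drop out).
Ladder weight 34.8×9.81 = 341.4 N acts at 4.485 m along the ladder; its horizontal arm is 4.485·cos58.7° = 2.33 m → τ = 795.5 N·m clockwise.
Worker: 83.9×9.81 = 823.1 N at 7.41 m → arm 3.85 m → τ = 3169 N·m clockwise.
Wall normal N acts horizontally at the top; its moment arm is the height L sinθ = 8.97·sin58.7° = 7.664 m, counterclockwise.
For rotational equilibrium, N × 7.664 = 3964, so N = 517 N.

N_wall ≈ 517 N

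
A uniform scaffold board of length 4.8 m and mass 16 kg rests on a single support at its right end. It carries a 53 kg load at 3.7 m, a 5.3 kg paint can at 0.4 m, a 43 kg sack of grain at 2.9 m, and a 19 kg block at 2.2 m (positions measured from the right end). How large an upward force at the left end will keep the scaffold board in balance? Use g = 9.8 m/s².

F ≈ 823 N

Sum moments about the right end (the unknown pivot reaction has zero arm there).
Beam weight: 16 × 9.8 = 156.8 N down at 2.4 m → arm 2.4 m, τ = 156.8 × 2.4 = 376.3 N·m counterclockwise.
Load: 53 × 9.8 = 519.4 N down at 3.7 m → arm 3.7 m, τ = 519.4 × 3.7 = 1922 N·m counterclockwise.
Paint can: 5.3 × 9.8 = 51.94 N down at 0.4 m → arm 0.4 m, τ = 51.94 × 0.4 = 20.78 N·m counterclockwise.
Sack of grain: 43 × 9.8 = 421.4 N down at 2.9 m → arm 2.9 m, τ = 421.4 × 2.9 = 1222 N·m counterclockwise.
Block: 19 × 9.8 = 186.2 N down at 2.2 m → arm 2.2 m, τ = 186.2 × 2.2 = 409.6 N·m counterclockwise.
Net moment of the loads = 3951 N·m counterclockwise.
The upward force F acts at the left end, arm 4.8 m, giving F × 4.8 clockwise.
Setting net torque to zero: F × 4.8 = 3951 → F = 3951 / 4.8 = 823 N.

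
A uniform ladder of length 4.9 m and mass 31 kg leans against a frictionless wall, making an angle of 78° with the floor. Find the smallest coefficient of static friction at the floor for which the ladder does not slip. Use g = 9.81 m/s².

About the foot of the ladder:
Ladder weight 31×9.81 = 304.1 N acts at 2.45 m along the ladder; its horizontal arm is 2.45·cos78° = 0.5094 m → τ = 154.9 N·m clockwise.
Wall normal N acts horizontally at the top; its moment arm is the height L sinθ = 4.9·sin78° = 4.793 m, counterclockwise.
Balancing moments: N × 4.793 = 154.9, giving N = 32.32 N.
ΣFx = 0 ⇒ f = N_wall = 32.32 N. ΣFy = 0 ⇒ N_floor = 304.1 N.
μ_min = f / N_floor = 32.32 / 304.1 = 0.106.

μ_min ≈ 0.106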